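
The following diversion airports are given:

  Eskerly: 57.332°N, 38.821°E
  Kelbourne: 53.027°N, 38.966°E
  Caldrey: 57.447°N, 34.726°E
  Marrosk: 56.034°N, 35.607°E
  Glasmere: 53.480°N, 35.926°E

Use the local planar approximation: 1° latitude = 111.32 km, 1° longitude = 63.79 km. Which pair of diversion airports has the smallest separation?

Caldrey and Marrosk

Pairwise distances:
Eskerly–Kelbourne: 479.322 km
Eskerly–Caldrey: 261.534 km
Eskerly–Marrosk: 250.823 km
Eskerly–Glasmere: 466.880 km
Kelbourne–Caldrey: 561.473 km
Kelbourne–Marrosk: 397.445 km
Kelbourne–Glasmere: 200.371 km
Caldrey–Marrosk: 167.033 km
Caldrey–Glasmere: 448.192 km
Marrosk–Glasmere: 285.039 km
Closest pair: Caldrey–Marrosk at 167.033 km.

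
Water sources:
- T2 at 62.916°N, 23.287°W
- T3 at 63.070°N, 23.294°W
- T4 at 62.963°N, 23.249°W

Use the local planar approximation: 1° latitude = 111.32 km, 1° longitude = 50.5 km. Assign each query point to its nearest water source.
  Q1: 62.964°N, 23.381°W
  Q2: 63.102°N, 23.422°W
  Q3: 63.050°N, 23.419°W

Q1→T4; Q2→T3; Q3→T3

Q1 at 62.964°N, 23.381°W:
  T2: √((-0.048·111.32)² + (0.094·50.5)²) = √(28.55150 + 22.53401) = 7.147 km
  T3: √((0.106·111.32)² + (0.087·50.5)²) = √(139.23811 + 19.30284) = 12.591 km
  T4: √((-0.001·111.32)² + (0.132·50.5)²) = √(0.01239 + 44.43556) = 6.667 km
  → nearest: T4 (6.667 km)
Q2 at 63.102°N, 23.422°W:
  T2: √((-0.186·111.32)² + (0.135·50.5)²) = √(428.71856 + 46.47831) = 21.799 km
  T3: √((-0.032·111.32)² + (0.128·50.5)²) = √(12.68955 + 41.78330) = 7.381 km
  T4: √((-0.139·111.32)² + (0.173·50.5)²) = √(239.42858 + 76.32643) = 17.769 km
  → nearest: T3 (7.381 km)
Q3 at 63.050°N, 23.419°W:
  T2: √((-0.134·111.32)² + (0.132·50.5)²) = √(222.51331 + 44.43556) = 16.339 km
  T3: √((0.020·111.32)² + (0.125·50.5)²) = √(4.95686 + 39.84766) = 6.694 km
  T4: √((-0.087·111.32)² + (0.170·50.5)²) = √(93.79613 + 73.70223) = 12.942 km
  → nearest: T3 (6.694 km)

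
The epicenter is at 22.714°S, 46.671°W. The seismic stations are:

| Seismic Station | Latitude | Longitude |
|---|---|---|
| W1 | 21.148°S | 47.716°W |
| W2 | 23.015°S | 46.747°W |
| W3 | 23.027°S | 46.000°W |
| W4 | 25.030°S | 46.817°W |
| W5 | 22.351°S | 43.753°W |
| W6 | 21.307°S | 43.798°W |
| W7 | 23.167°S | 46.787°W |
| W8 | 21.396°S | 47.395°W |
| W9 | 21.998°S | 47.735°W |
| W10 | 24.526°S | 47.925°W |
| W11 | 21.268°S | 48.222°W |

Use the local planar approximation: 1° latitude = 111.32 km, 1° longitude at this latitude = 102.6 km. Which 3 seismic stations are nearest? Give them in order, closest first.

W2, W7, W3

Distances from 22.714°S, 46.671°W:
W1: 204.659 km
W2: 34.403 km
W3: 77.160 km
W4: 258.252 km
W5: 302.102 km
W6: 333.798 km
W7: 51.813 km
W8: 164.452 km
W9: 135.167 km
W10: 239.251 km
W11: 226.350 km
Sorted: W2 (34.403 km) < W7 (51.813 km) < W3 (77.160 km) < W9 (135.167 km) < W8 (164.452 km) < …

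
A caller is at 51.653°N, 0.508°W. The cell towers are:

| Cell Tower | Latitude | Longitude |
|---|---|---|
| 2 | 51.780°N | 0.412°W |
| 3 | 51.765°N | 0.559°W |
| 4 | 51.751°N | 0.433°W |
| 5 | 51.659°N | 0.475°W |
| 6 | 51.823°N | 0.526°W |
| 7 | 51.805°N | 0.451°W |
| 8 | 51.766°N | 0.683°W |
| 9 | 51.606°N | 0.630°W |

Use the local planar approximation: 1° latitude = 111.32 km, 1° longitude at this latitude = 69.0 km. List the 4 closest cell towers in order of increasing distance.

Distances from 51.653°N, 0.508°W:
2: √((0.127·111.32)² + (0.096·69.0)²) = √(199.87286 + 43.87738) = 15.613 km
3: √((0.112·111.32)² + (-0.051·69.0)²) = √(155.44703 + 12.38336) = 12.955 km
4: √((0.098·111.32)² + (0.075·69.0)²) = √(119.01414 + 26.78063) = 12.075 km
5: √((0.006·111.32)² + (0.033·69.0)²) = √(0.44612 + 5.18473) = 2.373 km
6: √((0.170·111.32)² + (-0.018·69.0)²) = √(358.13292 + 1.54256) = 18.965 km
7: √((0.152·111.32)² + (0.057·69.0)²) = √(286.30806 + 15.46849) = 17.372 km
8: √((0.113·111.32)² + (-0.175·69.0)²) = √(158.23527 + 145.80563) = 17.437 km
9: √((-0.047·111.32)² + (-0.122·69.0)²) = √(27.37424 + 70.86272) = 9.911 km
Sorted: 5 (2.373 km) < 9 (9.911 km) < 4 (12.075 km) < 3 (12.955 km) < 2 (15.613 km) < 7 (17.372 km) < …

5, 9, 4, 3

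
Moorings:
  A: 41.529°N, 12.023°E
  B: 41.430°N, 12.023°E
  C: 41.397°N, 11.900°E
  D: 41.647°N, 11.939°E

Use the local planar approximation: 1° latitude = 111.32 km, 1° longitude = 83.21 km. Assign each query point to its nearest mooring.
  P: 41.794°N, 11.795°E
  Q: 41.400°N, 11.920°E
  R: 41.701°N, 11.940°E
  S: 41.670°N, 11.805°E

P→D; Q→C; R→D; S→D

P at 41.794°N, 11.795°E:
  A: √((-0.265·111.32)² + (0.228·83.21)²) = √(870.23820 + 359.93223) = 35.074 km
  B: √((-0.364·111.32)² + (0.228·83.21)²) = √(1641.90930 + 359.93223) = 44.742 km
  C: √((-0.397·111.32)² + (0.105·83.21)²) = √(1953.11317 + 76.33604) = 45.049 km
  D: √((-0.147·111.32)² + (0.144·83.21)²) = √(267.78181 + 143.57408) = 20.282 km
  → nearest: D (20.282 km)
Q at 41.400°N, 11.920°E:
  A: √((0.129·111.32)² + (0.103·83.21)²) = √(206.21764 + 73.45570) = 16.723 km
  B: √((0.030·111.32)² + (0.103·83.21)²) = √(11.15293 + 73.45570) = 9.198 km
  C: √((-0.003·111.32)² + (-0.020·83.21)²) = √(0.11153 + 2.76956) = 1.697 km
  D: √((0.247·111.32)² + (0.019·83.21)²) = √(756.03222 + 2.49953) = 27.541 km
  → nearest: C (1.697 km)
R at 41.701°N, 11.940°E:
  A: √((-0.172·111.32)² + (0.083·83.21)²) = √(366.60914 + 47.69878) = 20.355 km
  B: √((-0.271·111.32)² + (0.083·83.21)²) = √(910.09133 + 47.69878) = 30.948 km
  C: √((-0.304·111.32)² + (-0.040·83.21)²) = √(1145.23223 + 11.07825) = 34.005 km
  D: √((-0.054·111.32)² + (-0.001·83.21)²) = √(36.13549 + 0.00692) = 6.012 km
  → nearest: D (6.012 km)
S at 41.670°N, 11.805°E:
  A: √((-0.141·111.32)² + (0.218·83.21)²) = √(246.36818 + 329.05162) = 23.988 km
  B: √((-0.240·111.32)² + (0.218·83.21)²) = √(713.78740 + 329.05162) = 32.293 km
  C: √((-0.273·111.32)² + (0.095·83.21)²) = √(923.57398 + 62.48823) = 31.402 km
  D: √((-0.023·111.32)² + (0.134·83.21)²) = √(6.55544 + 124.32562) = 11.440 km
  → nearest: D (11.440 km)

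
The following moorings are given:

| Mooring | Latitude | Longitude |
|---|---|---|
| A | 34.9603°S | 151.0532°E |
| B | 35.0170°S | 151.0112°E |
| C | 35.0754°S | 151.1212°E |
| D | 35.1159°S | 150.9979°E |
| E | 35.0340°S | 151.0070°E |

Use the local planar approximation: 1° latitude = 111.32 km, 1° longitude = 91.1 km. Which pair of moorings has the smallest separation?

Pairwise distances:
A–B: √((-0.0567·111.32)² + (-0.0420·91.1)²) = √(39.839375 + 14.639806) = 7.3810 km
A–C: √((-0.1151·111.32)² + (0.0680·91.1)²) = √(164.171226 + 38.375547) = 14.2319 km
A–D: √((-0.1556·111.32)² + (-0.0553·91.1)²) = √(300.030621 + 25.379731) = 18.0391 km
A–E: √((-0.0737·111.32)² + (-0.0462·91.1)²) = √(67.310276 + 17.714166) = 9.2209 km
B–C: √((-0.0584·111.32)² + (0.1100·91.1)²) = √(42.264145 + 100.420441) = 11.9451 km
B–D: √((-0.0989·111.32)² + (-0.0133·91.1)²) = √(121.210147 + 1.468047) = 11.0760 km
B–E: √((-0.0170·111.32)² + (-0.0042·91.1)²) = √(3.581329 + 0.146398) = 1.9307 km
C–D: √((-0.0405·111.32)² + (-0.1233·91.1)²) = √(20.326212 + 126.171977) = 12.1036 km
C–E: √((0.0414·111.32)² + (-0.1142·91.1)²) = √(21.239636 + 108.235309) = 11.3787 km
D–E: √((0.0819·111.32)² + (0.0091·91.1)²) = √(83.121658 + 0.687258) = 9.1547 km
Closest pair: B–E at 1.9307 km.

B and E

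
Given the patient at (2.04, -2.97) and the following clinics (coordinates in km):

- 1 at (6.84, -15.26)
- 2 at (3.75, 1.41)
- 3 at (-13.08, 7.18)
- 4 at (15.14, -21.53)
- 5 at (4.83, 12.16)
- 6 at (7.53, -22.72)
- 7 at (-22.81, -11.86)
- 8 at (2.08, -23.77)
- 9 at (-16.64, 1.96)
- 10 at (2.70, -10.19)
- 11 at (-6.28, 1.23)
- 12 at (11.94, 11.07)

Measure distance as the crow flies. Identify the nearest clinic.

Distances from (2.04, -2.97):
1: √((4.80)² + (-12.29)²) = √(23.0400 + 151.0441) = 13.19 km
2: √((1.71)² + (4.38)²) = √(2.9241 + 19.1844) = 4.70 km
3: √((-15.12)² + (10.15)²) = √(228.6144 + 103.0225) = 18.21 km
4: √((13.10)² + (-18.56)²) = √(171.6100 + 344.4736) = 22.72 km
5: √((2.79)² + (15.13)²) = √(7.7841 + 228.9169) = 15.39 km
6: √((5.49)² + (-19.75)²) = √(30.1401 + 390.0625) = 20.50 km
7: √((-24.85)² + (-8.89)²) = √(617.5225 + 79.0321) = 26.39 km
8: √((0.04)² + (-20.80)²) = √(0.0016 + 432.6400) = 20.80 km
9: √((-18.68)² + (4.93)²) = √(348.9424 + 24.3049) = 19.32 km
10: √((0.66)² + (-7.22)²) = √(0.4356 + 52.1284) = 7.25 km
11: √((-8.32)² + (4.20)²) = √(69.2224 + 17.6400) = 9.32 km
12: √((9.90)² + (14.04)²) = √(98.0100 + 197.1216) = 17.18 km
Minimum: 2 at 4.70 km.

2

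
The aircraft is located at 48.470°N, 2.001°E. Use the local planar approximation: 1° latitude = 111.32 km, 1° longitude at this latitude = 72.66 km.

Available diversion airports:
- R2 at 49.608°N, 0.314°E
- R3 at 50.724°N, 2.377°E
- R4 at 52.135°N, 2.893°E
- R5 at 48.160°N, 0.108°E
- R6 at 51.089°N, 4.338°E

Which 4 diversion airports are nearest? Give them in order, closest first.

Distances from 48.470°N, 2.001°E:
R2: √((1.138·111.32)² + (-1.687·72.66)²) = √(16048.36966 + 15025.22389) = 176.277 km
R3: √((2.254·111.32)² + (0.376·72.66)²) = √(62958.47774 + 746.39114) = 252.398 km
R4: √((3.665·111.32)² + (0.892·72.66)²) = √(166454.04495 + 4200.68867) = 413.104 km
R5: √((-0.310·111.32)² + (-1.893·72.66)²) = √(1190.88488 + 18918.73156) = 141.808 km
R6: √((2.619·111.32)² + (2.337·72.66)²) = √(84999.69986 + 28834.22027) = 337.393 km
Sorted: R5 (141.808 km) < R2 (176.277 km) < R3 (252.398 km) < R6 (337.393 km) < R4 (413.104 km)

R5, R2, R3, R6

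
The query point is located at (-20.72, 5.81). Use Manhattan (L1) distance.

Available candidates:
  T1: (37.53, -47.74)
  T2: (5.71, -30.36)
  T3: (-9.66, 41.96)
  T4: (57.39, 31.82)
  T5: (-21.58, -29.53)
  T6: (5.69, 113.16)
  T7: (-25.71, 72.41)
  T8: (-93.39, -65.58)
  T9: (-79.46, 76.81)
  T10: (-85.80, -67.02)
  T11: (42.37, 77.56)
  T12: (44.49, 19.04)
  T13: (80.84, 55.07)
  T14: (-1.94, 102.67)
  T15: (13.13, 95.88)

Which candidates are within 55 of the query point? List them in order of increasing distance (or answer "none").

T5, T3

Distances from (-20.72, 5.81):
T1: |58.25| + |-53.55| = 58.25 + 53.55 = 111.80
T2: |26.43| + |-36.17| = 26.43 + 36.17 = 62.60
T3: |11.06| + |36.15| = 11.06 + 36.15 = 47.21
T4: |78.11| + |26.01| = 78.11 + 26.01 = 104.12
T5: |-0.86| + |-35.34| = 0.86 + 35.34 = 36.20
T6: |26.41| + |107.35| = 26.41 + 107.35 = 133.76
T7: |-4.99| + |66.60| = 4.99 + 66.60 = 71.59
T8: |-72.67| + |-71.39| = 72.67 + 71.39 = 144.06
T9: |-58.74| + |71.00| = 58.74 + 71.00 = 129.74
T10: |-65.08| + |-72.83| = 65.08 + 72.83 = 137.91
T11: |63.09| + |71.75| = 63.09 + 71.75 = 134.84
T12: |65.21| + |13.23| = 65.21 + 13.23 = 78.44
T13: |101.56| + |49.26| = 101.56 + 49.26 = 150.82
T14: |18.78| + |96.86| = 18.78 + 96.86 = 115.64
T15: |33.85| + |90.07| = 33.85 + 90.07 = 123.92
Threshold 55: T5 (36.20), T3 (47.21) are within range.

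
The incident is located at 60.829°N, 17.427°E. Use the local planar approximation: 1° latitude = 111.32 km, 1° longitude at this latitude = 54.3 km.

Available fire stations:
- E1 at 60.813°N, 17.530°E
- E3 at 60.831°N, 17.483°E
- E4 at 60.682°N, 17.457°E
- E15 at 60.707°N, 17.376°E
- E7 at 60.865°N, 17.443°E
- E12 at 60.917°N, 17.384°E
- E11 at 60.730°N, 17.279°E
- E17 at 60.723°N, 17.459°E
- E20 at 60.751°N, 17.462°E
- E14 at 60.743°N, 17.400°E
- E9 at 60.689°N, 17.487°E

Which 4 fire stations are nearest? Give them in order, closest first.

Distances from 60.829°N, 17.427°E:
E1: 5.870 km
E3: 3.049 km
E4: 16.445 km
E15: 13.861 km
E7: 4.101 km
E12: 10.071 km
E11: 13.640 km
E17: 11.927 km
E20: 8.889 km
E14: 9.685 km
E9: 15.922 km
Sorted: E3 (3.049 km) < E7 (4.101 km) < E1 (5.870 km) < E20 (8.889 km) < E14 (9.685 km) < E12 (10.071 km) < …

E3, E7, E1, E20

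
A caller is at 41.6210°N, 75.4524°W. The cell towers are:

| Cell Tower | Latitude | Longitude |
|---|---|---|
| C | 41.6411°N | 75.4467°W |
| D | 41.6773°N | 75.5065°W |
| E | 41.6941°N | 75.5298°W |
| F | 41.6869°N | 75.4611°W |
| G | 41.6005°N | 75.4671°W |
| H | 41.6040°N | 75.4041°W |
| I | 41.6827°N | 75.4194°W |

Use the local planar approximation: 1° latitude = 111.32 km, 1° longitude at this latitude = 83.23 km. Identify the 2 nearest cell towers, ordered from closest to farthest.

C, G

Distances from 41.6210°N, 75.4524°W:
C: √((0.0201·111.32)² + (0.0057·83.23)²) = √(5.006549 + 0.225066) = 2.2873 km
D: √((0.0563·111.32)² + (-0.0541·83.23)²) = √(39.279250 + 20.274695) = 7.7171 km
E: √((0.0731·111.32)² + (-0.0774·83.23)²) = √(66.218776 + 41.499390) = 10.3787 km
F: √((0.0659·111.32)² + (-0.0087·83.23)²) = √(53.816720 + 0.524322) = 7.3716 km
G: √((-0.0205·111.32)² + (-0.0147·83.23)²) = √(5.207798 + 1.496906) = 2.5893 km
H: √((-0.0170·111.32)² + (0.0483·83.23)²) = √(3.581329 + 16.160472) = 4.4432 km
I: √((0.0617·111.32)² + (0.0330·83.23)²) = √(47.175523 + 7.543757) = 7.3972 km
Sorted: C (2.2873 km) < G (2.5893 km) < H (4.4432 km) < F (7.3716 km) < …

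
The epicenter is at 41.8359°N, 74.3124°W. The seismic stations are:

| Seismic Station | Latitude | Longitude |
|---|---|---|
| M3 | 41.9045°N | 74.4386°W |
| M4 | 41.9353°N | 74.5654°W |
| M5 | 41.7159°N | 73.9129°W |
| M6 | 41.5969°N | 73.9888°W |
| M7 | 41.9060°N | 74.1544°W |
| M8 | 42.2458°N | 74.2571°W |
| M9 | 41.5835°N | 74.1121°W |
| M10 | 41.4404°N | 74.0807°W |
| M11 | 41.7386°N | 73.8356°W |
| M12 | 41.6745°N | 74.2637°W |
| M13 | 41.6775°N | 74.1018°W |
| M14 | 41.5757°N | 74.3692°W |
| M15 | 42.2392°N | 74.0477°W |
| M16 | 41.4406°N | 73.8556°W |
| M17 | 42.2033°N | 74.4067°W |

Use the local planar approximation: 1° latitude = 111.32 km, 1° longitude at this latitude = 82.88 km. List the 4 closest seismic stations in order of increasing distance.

M3, M7, M12, M4

Distances from 41.8359°N, 74.3124°W:
M3: √((0.0686·111.32)² + (-0.1262·82.88)²) = √(58.316926 + 109.400220) = 12.9506 km
M4: √((0.0994·111.32)² + (-0.2530·82.88)²) = √(122.438828 + 439.683863) = 23.7091 km
M5: √((-0.1200·111.32)² + (0.3995·82.88)²) = √(178.446851 + 1096.309184) = 35.7037 km
M6: √((-0.2390·111.32)² + (0.3236·82.88)²) = √(707.851566 + 719.310684) = 37.7778 km
M7: √((0.0701·111.32)² + (0.1580·82.88)²) = √(60.895112 + 171.480073) = 15.2439 km
M8: √((0.4099·111.32)² + (0.0553·82.88)²) = √(2082.103106 + 21.006309) = 45.8597 km
M9: √((-0.2524·111.32)² + (0.2003·82.88)²) = √(789.450850 + 275.588686) = 32.6349 km
M10: √((-0.3955·111.32)² + (0.2317·82.88)²) = √(1938.382012 + 368.766577) = 48.0328 km
M11: √((-0.0973·111.32)² + (0.4768·82.88)²) = √(117.320006 + 1561.607831) = 40.9747 km
M12: √((-0.1614·111.32)² + (0.0487·82.88)²) = √(322.814814 + 16.291362) = 18.4148 km
M13: √((-0.1584·111.32)² + (0.2106·82.88)²) = √(310.925792 + 304.660548) = 24.8110 km
M14: √((-0.2602·111.32)² + (-0.0568·82.88)²) = √(838.998105 + 22.161347) = 29.3455 km
M15: √((0.4033·111.32)² + (0.2647·82.88)²) = √(2015.592990 + 481.290586) = 49.9688 km
M16: √((-0.3953·111.32)² + (0.4568·82.88)²) = √(1936.422071 + 1433.348101) = 58.0497 km
M17: √((0.3674·111.32)² + (-0.0943·82.88)²) = √(1672.725583 + 61.083353) = 41.6390 km
Sorted: M3 (12.9506 km) < M7 (15.2439 km) < M12 (18.4148 km) < M4 (23.7091 km) < M13 (24.8110 km) < M14 (29.3455 km) < …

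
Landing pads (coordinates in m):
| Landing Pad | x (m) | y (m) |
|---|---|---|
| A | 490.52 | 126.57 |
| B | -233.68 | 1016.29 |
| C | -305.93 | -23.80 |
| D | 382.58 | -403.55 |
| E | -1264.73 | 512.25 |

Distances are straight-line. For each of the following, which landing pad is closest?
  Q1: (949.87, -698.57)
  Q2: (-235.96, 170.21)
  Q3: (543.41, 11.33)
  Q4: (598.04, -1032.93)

Q1 at (949.87, -698.57):
  A: √((-459.35)² + (825.14)²) = √(211002.4225 + 680856.0196) = 944.38 m
  B: √((-1183.55)² + (1714.86)²) = √(1400790.6025 + 2940744.8196) = 2083.64 m
  C: √((-1255.80)² + (674.77)²) = √(1577033.6400 + 455314.5529) = 1425.60 m
  D: √((-567.29)² + (295.02)²) = √(321817.9441 + 87036.8004) = 639.42 m
  E: √((-2214.60)² + (1210.82)²) = √(4904453.1600 + 1466085.0724) = 2523.99 m
  → nearest: D (639.42 m)
Q2 at (-235.96, 170.21):
  A: √((726.48)² + (-43.64)²) = √(527773.1904 + 1904.4496) = 727.79 m
  B: √((2.28)² + (846.08)²) = √(5.1984 + 715851.3664) = 846.08 m
  C: √((-69.97)² + (-194.01)²) = √(4895.8009 + 37639.8801) = 206.24 m
  D: √((618.54)² + (-573.76)²) = √(382591.7316 + 329200.5376) = 843.68 m
  E: √((-1028.77)² + (342.04)²) = √(1058367.7129 + 116991.3616) = 1084.14 m
  → nearest: C (206.24 m)
Q3 at (543.41, 11.33):
  A: √((-52.89)² + (115.24)²) = √(2797.3521 + 13280.2576) = 126.80 m
  B: √((-777.09)² + (1004.96)²) = √(603868.8681 + 1009944.6016) = 1270.36 m
  C: √((-849.34)² + (-35.13)²) = √(721378.4356 + 1234.1169) = 850.07 m
  D: √((-160.83)² + (-414.88)²) = √(25866.2889 + 172125.4144) = 444.96 m
  E: √((-1808.14)² + (500.92)²) = √(3269370.2596 + 250920.8464) = 1876.24 m
  → nearest: A (126.80 m)
Q4 at (598.04, -1032.93):
  A: √((-107.52)² + (1159.50)²) = √(11560.5504 + 1344440.2500) = 1164.47 m
  B: √((-831.72)² + (2049.22)²) = √(691758.1584 + 4199302.6084) = 2211.57 m
  C: √((-903.97)² + (1009.13)²) = √(817161.7609 + 1018343.3569) = 1354.81 m
  D: √((-215.46)² + (629.38)²) = √(46423.0116 + 396119.1844) = 665.24 m
  E: √((-1862.77)² + (1545.18)²) = √(3469912.0729 + 2387581.2324) = 2420.23 m
  → nearest: D (665.24 m)

Q1→D; Q2→C; Q3→A; Q4→D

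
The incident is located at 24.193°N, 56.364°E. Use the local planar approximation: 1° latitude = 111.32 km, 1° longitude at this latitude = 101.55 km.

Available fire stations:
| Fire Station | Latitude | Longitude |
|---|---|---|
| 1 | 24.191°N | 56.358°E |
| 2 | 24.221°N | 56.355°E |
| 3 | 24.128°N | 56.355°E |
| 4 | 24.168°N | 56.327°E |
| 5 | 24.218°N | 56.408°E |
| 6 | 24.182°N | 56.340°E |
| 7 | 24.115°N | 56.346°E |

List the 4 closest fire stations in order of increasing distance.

1, 6, 2, 4

Distances from 24.193°N, 56.364°E:
1: √((-0.002·111.32)² + (-0.006·101.55)²) = √(0.04957 + 0.37125) = 0.649 km
2: √((0.028·111.32)² + (-0.009·101.55)²) = √(9.71544 + 0.83530) = 3.248 km
3: √((-0.065·111.32)² + (-0.009·101.55)²) = √(52.35680 + 0.83530) = 7.293 km
4: √((-0.025·111.32)² + (-0.037·101.55)²) = √(7.74509 + 14.11768) = 4.676 km
5: √((0.025·111.32)² + (0.044·101.55)²) = √(7.74509 + 19.96481) = 5.264 km
6: √((-0.011·111.32)² + (-0.024·101.55)²) = √(1.49945 + 5.93994) = 2.728 km
7: √((-0.078·111.32)² + (-0.018·101.55)²) = √(75.39379 + 3.34122) = 8.873 km
Sorted: 1 (0.649 km) < 6 (2.728 km) < 2 (3.248 km) < 4 (4.676 km) < 5 (5.264 km) < 3 (7.293 km) < …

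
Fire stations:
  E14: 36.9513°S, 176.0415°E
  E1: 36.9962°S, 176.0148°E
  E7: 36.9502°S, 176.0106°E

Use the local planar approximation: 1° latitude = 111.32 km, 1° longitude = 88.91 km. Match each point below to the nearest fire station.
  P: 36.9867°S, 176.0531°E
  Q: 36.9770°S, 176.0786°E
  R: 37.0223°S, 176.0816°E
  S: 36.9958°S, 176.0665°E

P→E1; Q→E14; R→E1; S→E1

P at 36.9867°S, 176.0531°E:
  E14: √((0.0354·111.32)² + (-0.0116·88.91)²) = √(15.529337 + 1.063695) = 4.0735 km
  E1: √((-0.0095·111.32)² + (-0.0383·88.91)²) = √(1.118391 + 11.595748) = 3.5657 km
  E7: √((0.0365·111.32)² + (-0.0425·88.91)²) = √(16.509432 + 14.278385) = 5.5487 km
  → nearest: E1 (3.5657 km)
Q at 36.9770°S, 176.0786°E:
  E14: √((0.0257·111.32)² + (-0.0371·88.91)²) = √(8.184886 + 10.880505) = 4.3664 km
  E1: √((-0.0192·111.32)² + (-0.0638·88.91)²) = √(4.568239 + 32.176780) = 6.0618 km
  E7: √((0.0268·111.32)² + (-0.0680·88.91)²) = √(8.900532 + 36.552665) = 6.7419 km
  → nearest: E14 (4.3664 km)
R at 37.0223°S, 176.0816°E:
  E14: √((0.0710·111.32)² + (-0.0401·88.91)²) = √(62.468790 + 12.711300) = 8.6706 km
  E1: √((0.0261·111.32)² + (-0.0668·88.91)²) = √(8.441651 + 35.273954) = 6.6118 km
  E7: √((0.0721·111.32)² + (-0.0710·88.91)²) = √(64.419437 + 39.849045) = 10.2112 km
  → nearest: E1 (6.6118 km)
S at 36.9958°S, 176.0665°E:
  E14: √((0.0445·111.32)² + (-0.0250·88.91)²) = √(24.539540 + 4.940618) = 5.4296 km
  E1: √((-0.0004·111.32)² + (-0.0517·88.91)²) = √(0.001983 + 21.129164) = 4.5969 km
  E7: √((0.0456·111.32)² + (-0.0559·88.91)²) = √(25.767725 + 24.701586) = 7.1042 km
  → nearest: E1 (4.5969 km)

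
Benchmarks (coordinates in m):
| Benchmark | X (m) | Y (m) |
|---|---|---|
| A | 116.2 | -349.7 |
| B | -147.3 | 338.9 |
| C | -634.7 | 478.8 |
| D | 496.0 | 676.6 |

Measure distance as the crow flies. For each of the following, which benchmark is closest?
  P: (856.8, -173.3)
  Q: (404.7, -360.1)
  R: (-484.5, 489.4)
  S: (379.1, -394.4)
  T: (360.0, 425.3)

P→A; Q→A; R→C; S→A; T→D

P at (856.8, -173.3):
  A: √((-740.6)² + (-176.4)²) = √(548488.360 + 31116.960) = 761.3 m
  B: √((-1004.1)² + (512.2)²) = √(1008216.810 + 262348.840) = 1127.2 m
  C: √((-1491.5)² + (652.1)²) = √(2224572.250 + 425234.410) = 1627.8 m
  D: √((-360.8)² + (849.9)²) = √(130176.640 + 722330.010) = 923.3 m
  → nearest: A (761.3 m)
Q at (404.7, -360.1):
  A: √((-288.5)² + (10.4)²) = √(83232.250 + 108.160) = 288.7 m
  B: √((-552.0)² + (699.0)²) = √(304704.000 + 488601.000) = 890.7 m
  C: √((-1039.4)² + (838.9)²) = √(1080352.360 + 703753.210) = 1335.7 m
  D: √((91.3)² + (1036.7)²) = √(8335.690 + 1074746.890) = 1040.7 m
  → nearest: A (288.7 m)
R at (-484.5, 489.4):
  A: √((600.7)² + (-839.1)²) = √(360840.490 + 704088.810) = 1032.0 m
  B: √((337.2)² + (-150.5)²) = √(113703.840 + 22650.250) = 369.3 m
  C: √((-150.2)² + (-10.6)²) = √(22560.040 + 112.360) = 150.6 m
  D: √((980.5)² + (187.2)²) = √(961380.250 + 35043.840) = 998.2 m
  → nearest: C (150.6 m)
S at (379.1, -394.4):
  A: √((-262.9)² + (44.7)²) = √(69116.410 + 1998.090) = 266.7 m
  B: √((-526.4)² + (733.3)²) = √(277096.960 + 537728.890) = 902.7 m
  C: √((-1013.8)² + (873.2)²) = √(1027790.440 + 762478.240) = 1338.0 m
  D: √((116.9)² + (1071.0)²) = √(13665.610 + 1147041.000) = 1077.4 m
  → nearest: A (266.7 m)
T at (360.0, 425.3):
  A: √((-243.8)² + (-775.0)²) = √(59438.440 + 600625.000) = 812.4 m
  B: √((-507.3)² + (-86.4)²) = √(257353.290 + 7464.960) = 514.6 m
  C: √((-994.7)² + (53.5)²) = √(989428.090 + 2862.250) = 996.1 m
  D: √((136.0)² + (251.3)²) = √(18496.000 + 63151.690) = 285.7 m
  → nearest: D (285.7 m)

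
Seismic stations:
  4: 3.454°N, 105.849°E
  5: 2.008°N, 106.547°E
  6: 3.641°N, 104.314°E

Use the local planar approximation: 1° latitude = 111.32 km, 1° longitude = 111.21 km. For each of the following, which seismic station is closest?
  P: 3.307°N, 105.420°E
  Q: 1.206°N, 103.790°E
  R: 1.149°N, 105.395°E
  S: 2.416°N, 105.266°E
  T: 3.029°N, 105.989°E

P→4; Q→6; R→5; S→4; T→4

P at 3.307°N, 105.420°E:
  4: √((0.147·111.32)² + (0.429·111.21)²) = √(267.78181 + 2276.15727) = 50.437 km
  5: √((-1.299·111.32)² + (1.127·111.21)²) = √(20910.51348 + 15708.52884) = 191.361 km
  6: √((0.334·111.32)² + (-1.106·111.21)²) = √(1382.41784 + 15128.57196) = 128.495 km
  → nearest: 4 (50.437 km)
Q at 1.206°N, 103.790°E:
  4: √((2.248·111.32)² + (2.059·111.21)²) = √(62623.74119 + 52432.47697) = 339.199 km
  5: √((0.802·111.32)² + (2.757·111.21)²) = √(7970.67556 + 94007.22084) = 319.340 km
  6: √((2.435·111.32)² + (0.524·111.21)²) = √(73475.80052 + 3395.86374) = 277.257 km
  → nearest: 6 (277.257 km)
R at 1.149°N, 105.395°E:
  4: √((2.305·111.32)² + (0.454·111.21)²) = √(65839.76237 + 2549.17345) = 261.513 km
  5: √((0.859·111.32)² + (1.152·111.21)²) = √(9143.92643 + 16413.17650) = 159.866 km
  6: √((2.492·111.32)² + (-1.081·111.21)²) = √(76955.99740 + 14452.36993) = 302.338 km
  → nearest: 5 (159.866 km)
S at 2.416°N, 105.266°E:
  4: √((1.038·111.32)² + (0.583·111.21)²) = √(13351.83948 + 4203.63298) = 132.497 km
  5: √((-0.408·111.32)² + (1.281·111.21)²) = √(2062.84559 + 20294.85445) = 149.525 km
  6: √((1.225·111.32)² + (-0.952·111.21)²) = √(18595.95869 + 11208.86344) = 172.641 km
  → nearest: 4 (132.497 km)
T at 3.029°N, 105.989°E:
  4: √((0.425·111.32)² + (-0.140·111.21)²) = √(2238.33072 + 242.40622) = 49.807 km
  5: √((-1.021·111.32)² + (0.558·111.21)²) = √(12918.07732 + 3850.84536) = 129.495 km
  6: √((0.612·111.32)² + (-1.675·111.21)²) = √(4641.40258 + 34699.02759) = 198.344 km
  → nearest: 4 (49.807 km)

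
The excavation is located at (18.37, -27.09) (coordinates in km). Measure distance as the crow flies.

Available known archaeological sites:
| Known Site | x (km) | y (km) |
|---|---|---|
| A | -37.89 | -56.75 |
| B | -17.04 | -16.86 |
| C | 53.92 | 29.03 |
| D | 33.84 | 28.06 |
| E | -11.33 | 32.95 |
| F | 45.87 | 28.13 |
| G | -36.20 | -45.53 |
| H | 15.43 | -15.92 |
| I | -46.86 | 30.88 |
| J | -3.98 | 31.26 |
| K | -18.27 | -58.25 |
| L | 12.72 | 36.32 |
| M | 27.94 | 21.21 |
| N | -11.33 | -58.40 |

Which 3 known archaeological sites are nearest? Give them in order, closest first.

Distances from (18.37, -27.09):
A: √((-56.26)² + (-29.66)²) = √(3165.1876 + 879.7156) = 63.60 km
B: √((-35.41)² + (10.23)²) = √(1253.8681 + 104.6529) = 36.86 km
C: √((35.55)² + (56.12)²) = √(1263.8025 + 3149.4544) = 66.43 km
D: √((15.47)² + (55.15)²) = √(239.3209 + 3041.5225) = 57.28 km
E: √((-29.70)² + (60.04)²) = √(882.0900 + 3604.8016) = 66.98 km
F: √((27.50)² + (55.22)²) = √(756.2500 + 3049.2484) = 61.69 km
G: √((-54.57)² + (-18.44)²) = √(2977.8849 + 340.0336) = 57.60 km
H: √((-2.94)² + (11.17)²) = √(8.6436 + 124.7689) = 11.55 km
I: √((-65.23)² + (57.97)²) = √(4254.9529 + 3360.5209) = 87.27 km
J: √((-22.35)² + (58.35)²) = √(499.5225 + 3404.7225) = 62.48 km
K: √((-36.64)² + (-31.16)²) = √(1342.4896 + 970.9456) = 48.10 km
L: √((-5.65)² + (63.41)²) = √(31.9225 + 4020.8281) = 63.66 km
M: √((9.57)² + (48.30)²) = √(91.5849 + 2332.8900) = 49.24 km
N: √((-29.70)² + (-31.31)²) = √(882.0900 + 980.3161) = 43.16 km
Sorted: H (11.55 km) < B (36.86 km) < N (43.16 km) < K (48.10 km) < M (49.24 km) < …

H, B, N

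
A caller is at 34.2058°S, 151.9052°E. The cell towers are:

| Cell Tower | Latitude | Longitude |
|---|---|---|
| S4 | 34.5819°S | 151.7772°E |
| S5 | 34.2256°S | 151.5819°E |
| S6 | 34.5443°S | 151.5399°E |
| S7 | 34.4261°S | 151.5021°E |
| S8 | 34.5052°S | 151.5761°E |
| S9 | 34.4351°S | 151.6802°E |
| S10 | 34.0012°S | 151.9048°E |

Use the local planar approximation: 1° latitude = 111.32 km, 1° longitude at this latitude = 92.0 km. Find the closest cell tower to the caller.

S10

Distances from 34.2058°S, 151.9052°E:
S4: √((-0.3761·111.32)² + (-0.1280·92.0)²) = √(1752.883537 + 138.674176) = 43.4920 km
S5: √((-0.0198·111.32)² + (-0.3233·92.0)²) = √(4.858216 + 884.681741) = 29.8252 km
S6: √((-0.3385·111.32)² + (-0.3653·92.0)²) = √(1419.919559 + 1129.470778) = 50.4915 km
S7: √((-0.2203·111.32)² + (-0.4031·92.0)²) = √(601.416570 + 1375.312059) = 44.4604 km
S8: √((-0.2994·111.32)² + (-0.3291·92.0)²) = √(1110.836106 + 916.708840) = 45.0283 km
S9: √((-0.2293·111.32)² + (-0.2250·92.0)²) = √(651.560135 + 428.490000) = 32.8641 km
S10: √((0.2046·111.32)² + (-0.0004·92.0)²) = √(518.749456 + 0.001354) = 22.7761 km
Minimum: S10 at 22.7761 km.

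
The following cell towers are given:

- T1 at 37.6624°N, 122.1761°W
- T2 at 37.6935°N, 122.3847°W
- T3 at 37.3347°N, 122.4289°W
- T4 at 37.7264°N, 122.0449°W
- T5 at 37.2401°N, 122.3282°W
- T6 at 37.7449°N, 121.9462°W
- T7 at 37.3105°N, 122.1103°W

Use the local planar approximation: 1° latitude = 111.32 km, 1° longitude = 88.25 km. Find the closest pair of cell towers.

T4 and T6

Pairwise distances:
T1–T2: 18.7317 km
T1–T3: 42.7607 km
T1–T4: 13.5948 km
T1–T5: 48.8892 km
T1–T6: 22.2705 km
T1–T7: 39.6016 km
T2–T3: 40.1316 km
T2–T4: 30.2102 km
T2–T5: 50.7182 km
T2–T6: 39.1184 km
T2–T7: 49.0326 km
T3–T4: 55.2242 km
T3–T5: 13.7795 km
T3–T6: 62.4481 km
T3–T7: 28.2452 km
T4–T5: 59.6293 km
T4–T6: 8.9504 km
T4–T7: 46.6563 km
T5–T6: 65.5307 km
T5–T7: 20.7653 km
T6–T7: 50.4793 km
Closest pair: T4–T6 at 8.9504 km.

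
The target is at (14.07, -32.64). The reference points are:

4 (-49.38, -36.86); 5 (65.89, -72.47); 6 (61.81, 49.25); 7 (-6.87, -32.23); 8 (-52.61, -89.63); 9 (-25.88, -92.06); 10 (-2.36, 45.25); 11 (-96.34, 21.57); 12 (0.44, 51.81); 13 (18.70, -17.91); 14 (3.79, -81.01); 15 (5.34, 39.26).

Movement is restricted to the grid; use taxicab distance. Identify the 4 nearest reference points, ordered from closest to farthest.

Distances from (14.07, -32.64):
4: 67.67
5: 91.65
6: 129.63
7: 21.35
8: 123.67
9: 99.37
10: 94.32
11: 164.62
12: 98.08
13: 19.36
14: 58.65
15: 80.63
Sorted: 13 (19.36) < 7 (21.35) < 14 (58.65) < 4 (67.67) < 15 (80.63) < 5 (91.65) < …

13, 7, 14, 4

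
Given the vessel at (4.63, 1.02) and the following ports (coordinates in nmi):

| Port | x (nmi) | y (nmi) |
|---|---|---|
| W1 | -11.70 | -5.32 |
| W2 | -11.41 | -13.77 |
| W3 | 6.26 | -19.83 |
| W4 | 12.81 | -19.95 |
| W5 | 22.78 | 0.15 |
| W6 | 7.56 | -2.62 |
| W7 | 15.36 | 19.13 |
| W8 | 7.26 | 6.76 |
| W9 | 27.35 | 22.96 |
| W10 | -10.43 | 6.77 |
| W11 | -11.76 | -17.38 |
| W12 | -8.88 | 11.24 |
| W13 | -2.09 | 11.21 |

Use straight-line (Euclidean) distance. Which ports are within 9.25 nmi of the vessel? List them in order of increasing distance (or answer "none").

Distances from (4.63, 1.02):
W1: 17.52 nmi
W2: 21.82 nmi
W3: 20.91 nmi
W4: 22.51 nmi
W5: 18.17 nmi
W6: 4.67 nmi
W7: 21.05 nmi
W8: 6.31 nmi
W9: 31.58 nmi
W10: 16.12 nmi
W11: 24.64 nmi
W12: 16.94 nmi
W13: 12.21 nmi
Threshold 9.25 nmi: W6 (4.67 nmi), W8 (6.31 nmi) are within range.

W6, W8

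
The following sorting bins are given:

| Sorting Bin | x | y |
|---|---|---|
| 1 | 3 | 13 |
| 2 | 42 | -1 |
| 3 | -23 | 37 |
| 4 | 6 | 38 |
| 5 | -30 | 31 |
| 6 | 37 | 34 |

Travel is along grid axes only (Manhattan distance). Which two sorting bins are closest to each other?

Pairwise distances:
1–2: |39| + |-14| = 39 + 14 = 53
1–3: |-26| + |24| = 26 + 24 = 50
1–4: |3| + |25| = 3 + 25 = 28
1–5: |-33| + |18| = 33 + 18 = 51
1–6: |34| + |21| = 34 + 21 = 55
2–3: |-65| + |38| = 65 + 38 = 103
2–4: |-36| + |39| = 36 + 39 = 75
2–5: |-72| + |32| = 72 + 32 = 104
2–6: |-5| + |35| = 5 + 35 = 40
3–4: |29| + |1| = 29 + 1 = 30
3–5: |-7| + |-6| = 7 + 6 = 13
3–6: |60| + |-3| = 60 + 3 = 63
4–5: |-36| + |-7| = 36 + 7 = 43
4–6: |31| + |-4| = 31 + 4 = 35
5–6: |67| + |3| = 67 + 3 = 70
Closest pair: 3–5 at 13.

3 and 5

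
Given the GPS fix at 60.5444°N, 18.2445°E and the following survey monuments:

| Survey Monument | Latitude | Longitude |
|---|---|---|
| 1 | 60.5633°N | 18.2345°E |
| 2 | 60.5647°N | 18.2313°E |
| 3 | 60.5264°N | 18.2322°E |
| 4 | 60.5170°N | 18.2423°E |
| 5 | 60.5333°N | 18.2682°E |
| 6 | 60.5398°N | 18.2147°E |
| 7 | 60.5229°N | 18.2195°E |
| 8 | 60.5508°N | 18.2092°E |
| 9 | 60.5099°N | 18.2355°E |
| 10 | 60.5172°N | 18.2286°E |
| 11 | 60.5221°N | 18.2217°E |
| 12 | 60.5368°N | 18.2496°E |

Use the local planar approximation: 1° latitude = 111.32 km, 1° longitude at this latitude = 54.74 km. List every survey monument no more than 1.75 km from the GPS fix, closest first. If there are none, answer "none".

Distances from 60.5444°N, 18.2445°E:
1: √((0.0189·111.32)² + (-0.0100·54.74)²) = √(4.426597 + 0.299647) = 2.1740 km
2: √((0.0203·111.32)² + (-0.0132·54.74)²) = √(5.106678 + 0.522105) = 2.3725 km
3: √((-0.0180·111.32)² + (-0.0123·54.74)²) = √(4.015054 + 0.453336) = 2.1139 km
4: √((-0.0274·111.32)² + (-0.0022·54.74)²) = √(9.303525 + 0.014503) = 3.0525 km
5: √((-0.0111·111.32)² + (0.0237·54.74)²) = √(1.526836 + 1.683086) = 1.7916 km
6: √((-0.0046·111.32)² + (-0.0298·54.74)²) = √(0.262218 + 2.660983) = 1.7097 km
7: √((-0.0215·111.32)² + (-0.0250·54.74)²) = √(5.728268 + 1.872792) = 2.7570 km
8: √((0.0064·111.32)² + (-0.0353·54.74)²) = √(0.507582 + 3.733868) = 2.0595 km
9: √((-0.0345·111.32)² + (-0.0090·54.74)²) = √(14.749747 + 0.242714) = 3.8720 km
10: √((-0.0272·111.32)² + (-0.0159·54.74)²) = √(9.168203 + 0.757537) = 3.1505 km
11: √((-0.0223·111.32)² + (-0.0228·54.74)²) = √(6.162488 + 1.557684) = 2.7785 km
12: √((-0.0076·111.32)² + (0.0051·54.74)²) = √(0.715770 + 0.077938) = 0.8909 km
Threshold 1.75 km: 12 (0.8909 km), 6 (1.7097 km) are within range.

12, 6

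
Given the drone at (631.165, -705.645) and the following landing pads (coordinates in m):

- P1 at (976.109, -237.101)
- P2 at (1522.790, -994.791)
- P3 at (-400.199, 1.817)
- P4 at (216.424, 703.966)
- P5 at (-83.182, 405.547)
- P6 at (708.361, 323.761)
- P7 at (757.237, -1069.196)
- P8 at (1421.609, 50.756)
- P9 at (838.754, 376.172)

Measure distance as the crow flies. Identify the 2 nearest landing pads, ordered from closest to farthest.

Distances from (631.165, -705.645):
P1: 581.825 m
P2: 937.337 m
P3: 1250.685 m
P4: 1469.358 m
P5: 1320.999 m
P6: 1032.296 m
P7: 384.790 m
P8: 1094.049 m
P9: 1101.554 m
Sorted: P7 (384.790 m) < P1 (581.825 m) < P2 (937.337 m) < P6 (1032.296 m) < …

P7, P1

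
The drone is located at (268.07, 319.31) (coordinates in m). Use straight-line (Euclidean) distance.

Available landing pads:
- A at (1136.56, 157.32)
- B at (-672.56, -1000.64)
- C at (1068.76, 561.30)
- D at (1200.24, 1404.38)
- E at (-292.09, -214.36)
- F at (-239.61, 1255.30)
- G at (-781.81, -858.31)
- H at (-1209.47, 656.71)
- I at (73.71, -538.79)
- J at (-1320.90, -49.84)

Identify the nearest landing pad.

Distances from (268.07, 319.31):
A: √((868.49)² + (-161.99)²) = √(754274.8801 + 26240.7601) = 883.47 m
B: √((-940.63)² + (-1319.95)²) = √(884784.7969 + 1742268.0025) = 1620.82 m
C: √((800.69)² + (241.99)²) = √(641104.4761 + 58559.1601) = 836.46 m
D: √((932.17)² + (1085.07)²) = √(868940.9089 + 1177376.9049) = 1430.50 m
E: √((-560.16)² + (-533.67)²) = √(313779.2256 + 284803.6689) = 773.68 m
F: √((-507.68)² + (935.99)²) = √(257738.9824 + 876077.2801) = 1064.81 m
G: √((-1049.88)² + (-1177.62)²) = √(1102248.0144 + 1386788.8644) = 1577.67 m
H: √((-1477.54)² + (337.40)²) = √(2183124.4516 + 113838.7600) = 1515.57 m
I: √((-194.36)² + (-858.10)²) = √(37775.8096 + 736335.6100) = 879.84 m
J: √((-1588.97)² + (-369.15)²) = √(2524825.6609 + 136271.7225) = 1631.29 m
Minimum: E at 773.68 m.

E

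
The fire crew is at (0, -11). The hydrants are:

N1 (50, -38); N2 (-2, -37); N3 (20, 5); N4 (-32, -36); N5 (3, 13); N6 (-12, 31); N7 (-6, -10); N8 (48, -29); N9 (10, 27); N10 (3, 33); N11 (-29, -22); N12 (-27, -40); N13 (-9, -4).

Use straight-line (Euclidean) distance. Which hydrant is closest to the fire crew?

N7

Distances from (0, -11):
N1: 56.8
N2: 26.1
N3: 25.6
N4: 40.6
N5: 24.2
N6: 43.7
N7: 6.1
N8: 51.3
N9: 39.3
N10: 44.1
N11: 31.0
N12: 39.6
N13: 11.4
Minimum: N7 at 6.1.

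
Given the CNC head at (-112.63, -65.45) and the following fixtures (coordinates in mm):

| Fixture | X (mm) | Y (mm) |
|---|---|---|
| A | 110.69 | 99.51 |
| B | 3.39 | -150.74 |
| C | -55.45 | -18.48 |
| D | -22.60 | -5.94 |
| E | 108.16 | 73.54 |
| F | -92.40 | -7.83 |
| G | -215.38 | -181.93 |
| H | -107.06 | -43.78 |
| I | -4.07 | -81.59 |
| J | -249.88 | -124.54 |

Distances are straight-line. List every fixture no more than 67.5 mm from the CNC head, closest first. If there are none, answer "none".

H, F

Distances from (-112.63, -65.45):
A: √((223.32)² + (164.96)²) = √(49871.8224 + 27211.8016) = 277.64 mm
B: √((116.02)² + (-85.29)²) = √(13460.6404 + 7274.3841) = 144.00 mm
C: √((57.18)² + (46.97)²) = √(3269.5524 + 2206.1809) = 74.00 mm
D: √((90.03)² + (59.51)²) = √(8105.4009 + 3541.4401) = 107.92 mm
E: √((220.79)² + (138.99)²) = √(48748.2241 + 19318.2201) = 260.90 mm
F: √((20.23)² + (57.62)²) = √(409.2529 + 3320.0644) = 61.07 mm
G: √((-102.75)² + (-116.48)²) = √(10557.5625 + 13567.5904) = 155.32 mm
H: √((5.57)² + (21.67)²) = √(31.0249 + 469.5889) = 22.37 mm
I: √((108.56)² + (-16.14)²) = √(11785.2736 + 260.4996) = 109.75 mm
J: √((-137.25)² + (-59.09)²) = √(18837.5625 + 3491.6281) = 149.43 mm
Threshold 67.5 mm: H (22.37 mm), F (61.07 mm) are within range.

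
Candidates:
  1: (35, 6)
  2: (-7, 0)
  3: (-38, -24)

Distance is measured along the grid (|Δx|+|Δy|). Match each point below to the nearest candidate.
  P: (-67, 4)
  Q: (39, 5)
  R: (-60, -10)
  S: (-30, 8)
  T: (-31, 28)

P→3; Q→1; R→3; S→2; T→2

P at (-67, 4):
  1: 104
  2: 64
  3: 57
  → nearest: 3 (57)
Q at (39, 5):
  1: 5
  2: 51
  3: 106
  → nearest: 1 (5)
R at (-60, -10):
  1: 111
  2: 63
  3: 36
  → nearest: 3 (36)
S at (-30, 8):
  1: 67
  2: 31
  3: 40
  → nearest: 2 (31)
T at (-31, 28):
  1: 88
  2: 52
  3: 59
  → nearest: 2 (52)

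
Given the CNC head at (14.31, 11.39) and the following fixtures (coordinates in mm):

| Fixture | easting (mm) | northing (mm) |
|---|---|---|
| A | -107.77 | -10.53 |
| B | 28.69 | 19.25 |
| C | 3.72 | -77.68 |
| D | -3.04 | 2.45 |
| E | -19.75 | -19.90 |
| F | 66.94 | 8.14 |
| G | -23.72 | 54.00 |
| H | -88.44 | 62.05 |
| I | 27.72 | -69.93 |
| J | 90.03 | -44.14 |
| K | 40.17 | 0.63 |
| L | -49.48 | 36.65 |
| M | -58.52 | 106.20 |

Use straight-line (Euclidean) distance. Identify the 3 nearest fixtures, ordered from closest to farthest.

B, D, K

Distances from (14.31, 11.39):
A: √((-122.08)² + (-21.92)²) = √(14903.5264 + 480.4864) = 124.03 mm
B: √((14.38)² + (7.86)²) = √(206.7844 + 61.7796) = 16.39 mm
C: √((-10.59)² + (-89.07)²) = √(112.1481 + 7933.4649) = 89.70 mm
D: √((-17.35)² + (-8.94)²) = √(301.0225 + 79.9236) = 19.52 mm
E: √((-34.06)² + (-31.29)²) = √(1160.0836 + 979.0641) = 46.25 mm
F: √((52.63)² + (-3.25)²) = √(2769.9169 + 10.5625) = 52.73 mm
G: √((-38.03)² + (42.61)²) = √(1446.2809 + 1815.6121) = 57.11 mm
H: √((-102.75)² + (50.66)²) = √(10557.5625 + 2566.4356) = 114.56 mm
I: √((13.41)² + (-81.32)²) = √(179.8281 + 6612.9424) = 82.42 mm
J: √((75.72)² + (-55.53)²) = √(5733.5184 + 3083.5809) = 93.90 mm
K: √((25.86)² + (-10.76)²) = √(668.7396 + 115.7776) = 28.01 mm
L: √((-63.79)² + (25.26)²) = √(4069.1641 + 638.0676) = 68.61 mm
M: √((-72.83)² + (94.81)²) = √(5304.2089 + 8988.9361) = 119.55 mm
Sorted: B (16.39 mm) < D (19.52 mm) < K (28.01 mm) < E (46.25 mm) < F (52.73 mm) < …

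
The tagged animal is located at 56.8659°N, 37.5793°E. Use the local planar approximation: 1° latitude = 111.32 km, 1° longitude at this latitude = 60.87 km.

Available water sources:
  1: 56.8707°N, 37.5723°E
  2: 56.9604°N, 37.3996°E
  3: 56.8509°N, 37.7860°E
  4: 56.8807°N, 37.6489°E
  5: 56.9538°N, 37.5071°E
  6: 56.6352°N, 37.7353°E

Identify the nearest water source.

Distances from 56.8659°N, 37.5793°E:
1: √((0.0048·111.32)² + (-0.0070·60.87)²) = √(0.285515 + 0.181553) = 0.6834 km
2: √((0.0945·111.32)² + (-0.1797·60.87)²) = √(110.664930 + 119.647260) = 15.1760 km
3: √((-0.0150·111.32)² + (0.2067·60.87)²) = √(2.788232 + 158.302421) = 12.6921 km
4: √((0.0148·111.32)² + (0.0696·60.87)²) = √(2.714375 + 17.948373) = 4.5456 km
5: √((0.0879·111.32)² + (-0.0722·60.87)²) = √(95.746773 + 19.314390) = 10.7267 km
6: √((-0.2307·111.32)² + (0.1560·60.87)²) = √(659.540675 + 90.168698) = 27.3808 km
Minimum: 1 at 0.6834 km.

1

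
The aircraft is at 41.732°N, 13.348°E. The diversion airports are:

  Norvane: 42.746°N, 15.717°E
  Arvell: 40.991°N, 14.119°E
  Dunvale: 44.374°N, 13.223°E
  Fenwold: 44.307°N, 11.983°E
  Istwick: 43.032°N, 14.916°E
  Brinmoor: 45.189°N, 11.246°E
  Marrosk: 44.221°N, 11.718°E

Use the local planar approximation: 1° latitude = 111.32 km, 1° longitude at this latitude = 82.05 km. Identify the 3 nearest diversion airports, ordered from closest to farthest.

Arvell, Istwick, Norvane

Distances from 41.732°N, 13.348°E:
Norvane: √((1.014·111.32)² + (2.369·82.05)²) = √(12741.55125 + 37782.20431) = 224.775 km
Arvell: √((-0.741·111.32)² + (0.771·82.05)²) = √(6804.28994 + 4001.89719) = 103.953 km
Dunvale: √((2.642·111.32)² + (-0.125·82.05)²) = √(86499.18626 + 105.19066) = 294.286 km
Fenwold: √((2.575·111.32)² + (-1.365·82.05)²) = √(82167.64920 + 12543.60800) = 307.752 km
Istwick: √((1.300·111.32)² + (1.568·82.05)²) = √(20942.72066 + 16551.95464) = 193.635 km
Brinmoor: √((3.457·111.32)² + (-2.102·82.05)²) = √(148096.62261 + 29745.59045) = 421.713 km
Marrosk: √((2.489·111.32)² + (-1.630·82.05)²) = √(76770.82162 + 17886.78882) = 307.665 km
Sorted: Arvell (103.953 km) < Istwick (193.635 km) < Norvane (224.775 km) < Dunvale (294.286 km) < Marrosk (307.665 km) < …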